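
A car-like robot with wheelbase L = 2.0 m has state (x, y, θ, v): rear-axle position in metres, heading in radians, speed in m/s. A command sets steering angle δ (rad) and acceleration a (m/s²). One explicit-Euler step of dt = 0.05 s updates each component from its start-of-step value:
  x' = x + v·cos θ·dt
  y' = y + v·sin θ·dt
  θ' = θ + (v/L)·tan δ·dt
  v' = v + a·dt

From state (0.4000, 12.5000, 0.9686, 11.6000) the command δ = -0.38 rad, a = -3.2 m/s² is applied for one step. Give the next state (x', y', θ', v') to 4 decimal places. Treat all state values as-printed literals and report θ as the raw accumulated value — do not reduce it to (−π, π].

(0.7285, 12.9780, 0.8528, 11.4400)

x' = 0.4000 + 11.6000·cos(0.9686)·0.05 = 0.7285
y' = 12.5000 + 11.6000·sin(0.9686)·0.05 = 12.9780
θ' = 0.9686 + (11.6000/2.0)·tan(-0.38)·0.05 = 0.8528
v' = 11.6000 − 3.2000·0.05 = 11.4400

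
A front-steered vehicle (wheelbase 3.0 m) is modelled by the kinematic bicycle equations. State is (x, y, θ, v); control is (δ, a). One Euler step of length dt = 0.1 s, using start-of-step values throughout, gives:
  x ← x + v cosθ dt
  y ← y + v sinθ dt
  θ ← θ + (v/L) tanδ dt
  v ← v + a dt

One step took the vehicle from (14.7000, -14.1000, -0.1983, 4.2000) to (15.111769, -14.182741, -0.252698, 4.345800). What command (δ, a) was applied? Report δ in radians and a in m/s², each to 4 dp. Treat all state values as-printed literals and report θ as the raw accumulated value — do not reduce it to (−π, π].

δ = -0.3706, a = 1.4580

a = (v'−v)/dt = (0.145800)/0.1 = 1.4580
Δθ = θ'−θ = -0.054398;  (v·dt/L) = 4.2000·0.1/3.0 = 0.140000
tan δ = Δθ·L/(v·dt) = -0.388557  →  δ = -0.3706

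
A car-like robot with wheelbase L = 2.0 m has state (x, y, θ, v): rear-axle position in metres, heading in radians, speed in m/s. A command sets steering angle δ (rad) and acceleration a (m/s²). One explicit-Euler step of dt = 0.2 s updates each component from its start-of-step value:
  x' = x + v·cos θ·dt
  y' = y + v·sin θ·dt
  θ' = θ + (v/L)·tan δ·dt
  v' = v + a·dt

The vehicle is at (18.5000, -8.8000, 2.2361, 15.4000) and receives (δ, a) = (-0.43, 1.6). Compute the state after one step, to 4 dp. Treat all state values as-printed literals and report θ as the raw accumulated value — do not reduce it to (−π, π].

(16.5987, -6.3769, 1.5298, 15.7200)

x' = 18.5000 + 15.4000·cos(2.2361)·0.2 = 16.5987
y' = -8.8000 + 15.4000·sin(2.2361)·0.2 = -6.3769
θ' = 2.2361 + (15.4000/2.0)·tan(-0.43)·0.2 = 1.5298
v' = 15.4000 + 1.6000·0.2 = 15.7200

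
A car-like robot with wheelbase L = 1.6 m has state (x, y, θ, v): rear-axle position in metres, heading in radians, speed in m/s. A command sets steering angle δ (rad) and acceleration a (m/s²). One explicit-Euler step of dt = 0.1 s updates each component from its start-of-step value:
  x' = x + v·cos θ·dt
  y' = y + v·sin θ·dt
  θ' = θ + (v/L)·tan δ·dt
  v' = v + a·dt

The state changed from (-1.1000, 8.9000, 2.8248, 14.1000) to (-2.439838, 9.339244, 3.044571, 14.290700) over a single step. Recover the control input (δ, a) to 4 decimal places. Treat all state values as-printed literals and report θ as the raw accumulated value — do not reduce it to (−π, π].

δ = 0.2444, a = 1.9070

a = (v'−v)/dt = (0.190700)/0.1 = 1.9070
Δθ = θ'−θ = 0.219771;  (v·dt/L) = 14.1000·0.1/1.6 = 0.881250
tan δ = Δθ·L/(v·dt) = 0.249386  →  δ = 0.2444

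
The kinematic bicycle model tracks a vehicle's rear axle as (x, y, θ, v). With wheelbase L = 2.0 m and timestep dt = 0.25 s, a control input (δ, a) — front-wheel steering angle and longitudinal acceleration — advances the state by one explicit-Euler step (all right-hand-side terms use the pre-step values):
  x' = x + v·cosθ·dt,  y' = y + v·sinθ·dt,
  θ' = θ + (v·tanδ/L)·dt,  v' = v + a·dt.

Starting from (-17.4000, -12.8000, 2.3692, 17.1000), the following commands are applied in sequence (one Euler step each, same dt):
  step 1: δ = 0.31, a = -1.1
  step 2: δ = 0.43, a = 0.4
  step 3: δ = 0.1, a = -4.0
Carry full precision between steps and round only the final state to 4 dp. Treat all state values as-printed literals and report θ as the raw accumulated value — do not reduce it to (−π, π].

(-27.3582, -12.7010, 4.2307, 15.9250)

after step 1 (δ=0.31, a=-1.1): (-20.461939, -9.816687, 3.053900, 16.825000)
after step 2 (δ=0.43, a=0.4): (-24.652026, -9.448303, 4.018437, 16.925000)
after step 3 (δ=0.1, a=-4.0): (-27.358248, -12.700969, 4.230708, 15.925000)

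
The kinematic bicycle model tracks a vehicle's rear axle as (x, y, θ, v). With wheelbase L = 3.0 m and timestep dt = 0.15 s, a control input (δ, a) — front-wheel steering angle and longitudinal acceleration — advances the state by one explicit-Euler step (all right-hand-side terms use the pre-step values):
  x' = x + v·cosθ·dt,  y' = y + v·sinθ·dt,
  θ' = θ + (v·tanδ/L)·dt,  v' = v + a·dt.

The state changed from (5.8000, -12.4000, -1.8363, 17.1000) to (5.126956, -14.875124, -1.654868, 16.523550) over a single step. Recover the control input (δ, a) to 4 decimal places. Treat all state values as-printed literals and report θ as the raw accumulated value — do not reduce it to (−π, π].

δ = 0.2091, a = -3.8430

a = (v'−v)/dt = (-0.576450)/0.15 = -3.8430
Δθ = θ'−θ = 0.181432;  (v·dt/L) = 17.1000·0.15/3.0 = 0.855000
tan δ = Δθ·L/(v·dt) = 0.212201  →  δ = 0.2091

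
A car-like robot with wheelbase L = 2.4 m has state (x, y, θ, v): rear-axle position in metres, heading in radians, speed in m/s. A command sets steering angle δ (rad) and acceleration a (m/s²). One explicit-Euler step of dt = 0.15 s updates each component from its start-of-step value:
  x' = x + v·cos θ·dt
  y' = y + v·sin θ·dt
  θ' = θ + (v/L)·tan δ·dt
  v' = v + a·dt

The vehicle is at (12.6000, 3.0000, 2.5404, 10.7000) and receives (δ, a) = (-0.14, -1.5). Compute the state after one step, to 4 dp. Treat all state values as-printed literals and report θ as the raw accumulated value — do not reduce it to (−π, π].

x' = 12.6000 + 10.7000·cos(2.5404)·0.15 = 11.2764
y' = 3.0000 + 10.7000·sin(2.5404)·0.15 = 3.9078
θ' = 2.5404 + (10.7000/2.4)·tan(-0.14)·0.15 = 2.4462
v' = 10.7000 − 1.5000·0.15 = 10.4750

(11.2764, 3.9078, 2.4462, 10.4750)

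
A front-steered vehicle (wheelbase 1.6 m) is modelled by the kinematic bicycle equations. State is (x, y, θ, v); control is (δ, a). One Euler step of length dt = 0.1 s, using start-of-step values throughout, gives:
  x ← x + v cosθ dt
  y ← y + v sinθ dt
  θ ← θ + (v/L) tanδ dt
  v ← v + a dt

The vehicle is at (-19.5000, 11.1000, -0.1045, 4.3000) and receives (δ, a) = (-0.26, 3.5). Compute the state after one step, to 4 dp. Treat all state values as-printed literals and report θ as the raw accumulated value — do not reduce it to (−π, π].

(-19.0723, 11.0551, -0.1760, 4.6500)

x' = -19.5000 + 4.3000·cos(-0.1045)·0.1 = -19.0723
y' = 11.1000 + 4.3000·sin(-0.1045)·0.1 = 11.0551
θ' = -0.1045 + (4.3000/1.6)·tan(-0.26)·0.1 = -0.1760
v' = 4.3000 + 3.5000·0.1 = 4.6500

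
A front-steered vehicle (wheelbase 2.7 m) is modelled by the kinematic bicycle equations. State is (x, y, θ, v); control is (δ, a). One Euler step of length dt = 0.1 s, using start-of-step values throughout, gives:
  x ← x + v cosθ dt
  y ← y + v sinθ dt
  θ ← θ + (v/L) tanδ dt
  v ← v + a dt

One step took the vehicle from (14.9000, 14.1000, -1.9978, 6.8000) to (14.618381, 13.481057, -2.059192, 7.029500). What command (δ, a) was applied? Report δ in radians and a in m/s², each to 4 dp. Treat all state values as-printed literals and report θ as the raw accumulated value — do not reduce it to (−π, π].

a = (v'−v)/dt = (0.229500)/0.1 = 2.2950
Δθ = θ'−θ = -0.061392;  (v·dt/L) = 6.8000·0.1/2.7 = 0.251852
tan δ = Δθ·L/(v·dt) = -0.243762  →  δ = -0.2391

δ = -0.2391, a = 2.2950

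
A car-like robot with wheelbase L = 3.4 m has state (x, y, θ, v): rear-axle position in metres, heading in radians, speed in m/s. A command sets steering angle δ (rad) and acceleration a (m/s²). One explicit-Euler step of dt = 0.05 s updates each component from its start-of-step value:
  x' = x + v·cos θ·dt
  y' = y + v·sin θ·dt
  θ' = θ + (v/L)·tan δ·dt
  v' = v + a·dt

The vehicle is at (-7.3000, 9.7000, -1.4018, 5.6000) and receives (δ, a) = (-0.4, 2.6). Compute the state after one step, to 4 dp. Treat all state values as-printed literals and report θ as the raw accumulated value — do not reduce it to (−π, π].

x' = -7.3000 + 5.6000·cos(-1.4018)·0.05 = -7.2529
y' = 9.7000 + 5.6000·sin(-1.4018)·0.05 = 9.4240
θ' = -1.4018 + (5.6000/3.4)·tan(-0.4)·0.05 = -1.4366
v' = 5.6000 + 2.6000·0.05 = 5.7300

(-7.2529, 9.4240, -1.4366, 5.7300)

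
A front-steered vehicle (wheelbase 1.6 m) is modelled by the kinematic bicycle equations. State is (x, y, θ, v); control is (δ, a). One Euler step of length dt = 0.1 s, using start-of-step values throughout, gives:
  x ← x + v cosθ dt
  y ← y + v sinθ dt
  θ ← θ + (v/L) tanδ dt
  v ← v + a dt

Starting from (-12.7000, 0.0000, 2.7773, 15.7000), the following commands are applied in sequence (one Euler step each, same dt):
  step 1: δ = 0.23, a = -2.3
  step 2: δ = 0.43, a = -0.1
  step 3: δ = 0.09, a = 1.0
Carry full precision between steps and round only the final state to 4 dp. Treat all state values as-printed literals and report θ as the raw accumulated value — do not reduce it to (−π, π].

(-17.1728, 0.2969, 3.5377, 15.5600)

after step 1 (δ=0.23, a=-2.3): (-14.166970, 0.559373, 3.007053, 15.470000)
after step 2 (δ=0.43, a=-0.1): (-15.699990, 0.766878, 3.450482, 15.460000)
after step 3 (δ=0.09, a=1.0): (-17.172821, 0.296892, 3.537680, 15.560000)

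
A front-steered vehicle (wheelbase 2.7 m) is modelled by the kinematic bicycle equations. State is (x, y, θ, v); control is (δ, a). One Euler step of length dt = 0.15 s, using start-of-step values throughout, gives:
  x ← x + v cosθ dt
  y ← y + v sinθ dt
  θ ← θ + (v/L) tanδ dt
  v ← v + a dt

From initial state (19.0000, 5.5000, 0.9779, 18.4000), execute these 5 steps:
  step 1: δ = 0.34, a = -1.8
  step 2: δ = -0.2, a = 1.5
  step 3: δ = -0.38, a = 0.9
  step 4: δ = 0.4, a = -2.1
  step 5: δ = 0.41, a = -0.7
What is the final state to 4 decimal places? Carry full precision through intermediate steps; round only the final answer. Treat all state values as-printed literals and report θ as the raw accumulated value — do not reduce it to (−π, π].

(25.4803, 17.2798, 1.6012, 18.0700)

after step 1 (δ=0.34, a=-1.8): (20.542192, 7.788939, 1.339498, 18.130000)
after step 2 (δ=-0.2, a=1.5): (21.165615, 10.436018, 1.135324, 18.355000)
after step 3 (δ=-0.38, a=0.9): (22.327044, 12.932309, 0.728034, 18.490000)
after step 4 (δ=0.4, a=-2.1): (24.397418, 14.777804, 1.162336, 18.175000)
after step 5 (δ=0.41, a=-0.7): (25.480275, 17.279775, 1.601193, 18.070000)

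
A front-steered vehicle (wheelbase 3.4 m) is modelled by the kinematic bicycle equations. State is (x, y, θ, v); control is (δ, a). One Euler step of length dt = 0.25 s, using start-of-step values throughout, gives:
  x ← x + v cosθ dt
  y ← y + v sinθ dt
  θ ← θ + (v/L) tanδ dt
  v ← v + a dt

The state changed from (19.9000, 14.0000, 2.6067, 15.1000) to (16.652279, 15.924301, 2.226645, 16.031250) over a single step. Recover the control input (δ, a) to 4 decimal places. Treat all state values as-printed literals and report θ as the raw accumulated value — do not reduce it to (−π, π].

a = (v'−v)/dt = (0.931250)/0.25 = 3.7250
Δθ = θ'−θ = -0.380055;  (v·dt/L) = 15.1000·0.25/3.4 = 1.110294
tan δ = Δθ·L/(v·dt) = -0.342301  →  δ = -0.3298

δ = -0.3298, a = 3.7250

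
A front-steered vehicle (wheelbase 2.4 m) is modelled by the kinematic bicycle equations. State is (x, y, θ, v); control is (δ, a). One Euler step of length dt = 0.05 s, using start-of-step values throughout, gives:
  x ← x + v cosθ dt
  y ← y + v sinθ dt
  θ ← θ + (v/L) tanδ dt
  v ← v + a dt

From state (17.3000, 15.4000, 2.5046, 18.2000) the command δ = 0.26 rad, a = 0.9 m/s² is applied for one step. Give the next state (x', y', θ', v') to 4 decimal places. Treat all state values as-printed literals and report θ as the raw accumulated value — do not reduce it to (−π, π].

(16.5685, 15.9413, 2.6055, 18.2450)

x' = 17.3000 + 18.2000·cos(2.5046)·0.05 = 16.5685
y' = 15.4000 + 18.2000·sin(2.5046)·0.05 = 15.9413
θ' = 2.5046 + (18.2000/2.4)·tan(0.26)·0.05 = 2.6055
v' = 18.2000 + 0.9000·0.05 = 18.2450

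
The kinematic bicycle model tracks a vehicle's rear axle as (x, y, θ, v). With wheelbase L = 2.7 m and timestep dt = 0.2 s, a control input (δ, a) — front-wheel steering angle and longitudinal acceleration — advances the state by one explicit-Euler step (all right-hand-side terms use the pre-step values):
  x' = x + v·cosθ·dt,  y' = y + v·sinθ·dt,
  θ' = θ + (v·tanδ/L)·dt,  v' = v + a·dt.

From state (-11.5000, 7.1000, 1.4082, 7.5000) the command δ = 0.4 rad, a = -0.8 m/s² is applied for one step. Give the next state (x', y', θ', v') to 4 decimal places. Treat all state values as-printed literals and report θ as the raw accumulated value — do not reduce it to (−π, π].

(-11.2572, 8.5802, 1.6431, 7.3400)

x' = -11.5000 + 7.5000·cos(1.4082)·0.2 = -11.2572
y' = 7.1000 + 7.5000·sin(1.4082)·0.2 = 8.5802
θ' = 1.4082 + (7.5000/2.7)·tan(0.4)·0.2 = 1.6431
v' = 7.5000 − 0.8000·0.2 = 7.3400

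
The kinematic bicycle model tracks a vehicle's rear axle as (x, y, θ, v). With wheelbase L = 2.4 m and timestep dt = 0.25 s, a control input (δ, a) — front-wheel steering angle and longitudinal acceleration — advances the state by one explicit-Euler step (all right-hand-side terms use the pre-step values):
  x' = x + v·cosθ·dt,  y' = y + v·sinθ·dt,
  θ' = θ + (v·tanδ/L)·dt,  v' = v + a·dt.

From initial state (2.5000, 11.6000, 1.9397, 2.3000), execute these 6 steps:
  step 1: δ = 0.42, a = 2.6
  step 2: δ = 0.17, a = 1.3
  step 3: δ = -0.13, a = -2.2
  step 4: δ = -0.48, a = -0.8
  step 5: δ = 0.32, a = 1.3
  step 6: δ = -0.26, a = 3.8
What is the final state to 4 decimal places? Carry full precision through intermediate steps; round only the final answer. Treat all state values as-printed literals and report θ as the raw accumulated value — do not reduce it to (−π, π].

(0.7238, 15.3473, 1.9152, 3.8000)

after step 1 (δ=0.42, a=2.6): (2.292659, 12.136316, 2.046691, 2.950000)
after step 2 (δ=0.17, a=1.3): (1.954785, 12.791867, 2.099440, 3.275000)
after step 3 (δ=-0.13, a=-2.2): (1.541838, 13.498851, 2.054840, 2.725000)
after step 4 (δ=-0.48, a=-0.8): (1.224810, 14.101840, 1.907062, 2.525000)
after step 5 (δ=0.32, a=1.3): (1.016520, 14.697735, 1.994224, 2.850000)
after step 6 (δ=-0.26, a=3.8): (0.723763, 15.347311, 1.915249, 3.800000)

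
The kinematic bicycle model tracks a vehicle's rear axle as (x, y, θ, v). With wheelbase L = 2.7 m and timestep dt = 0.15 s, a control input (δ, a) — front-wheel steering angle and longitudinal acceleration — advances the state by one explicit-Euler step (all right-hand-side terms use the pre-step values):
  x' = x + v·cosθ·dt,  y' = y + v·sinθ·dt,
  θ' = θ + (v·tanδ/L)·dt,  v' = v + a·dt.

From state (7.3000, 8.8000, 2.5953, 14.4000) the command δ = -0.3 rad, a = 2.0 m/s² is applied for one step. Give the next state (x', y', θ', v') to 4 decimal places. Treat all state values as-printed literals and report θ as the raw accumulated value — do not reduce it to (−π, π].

(5.4544, 9.9222, 2.3478, 14.7000)

x' = 7.3000 + 14.4000·cos(2.5953)·0.15 = 5.4544
y' = 8.8000 + 14.4000·sin(2.5953)·0.15 = 9.9222
θ' = 2.5953 + (14.4000/2.7)·tan(-0.3)·0.15 = 2.3478
v' = 14.4000 + 2.0000·0.15 = 14.7000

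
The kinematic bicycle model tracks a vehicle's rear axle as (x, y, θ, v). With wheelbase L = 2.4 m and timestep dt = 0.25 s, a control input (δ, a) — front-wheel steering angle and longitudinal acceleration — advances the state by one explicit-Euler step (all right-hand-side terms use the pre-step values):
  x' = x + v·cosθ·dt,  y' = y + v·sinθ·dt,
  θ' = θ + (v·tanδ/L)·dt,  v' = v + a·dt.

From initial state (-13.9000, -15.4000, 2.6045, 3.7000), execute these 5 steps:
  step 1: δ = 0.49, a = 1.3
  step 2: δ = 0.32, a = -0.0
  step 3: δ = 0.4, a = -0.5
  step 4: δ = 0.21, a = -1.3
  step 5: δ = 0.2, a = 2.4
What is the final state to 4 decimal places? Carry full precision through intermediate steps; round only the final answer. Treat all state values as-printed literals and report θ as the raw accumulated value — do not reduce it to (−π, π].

after step 1 (δ=0.49, a=1.3): (-14.694760, -14.926733, 2.810077, 4.025000)
after step 2 (δ=0.32, a=-0.0): (-15.646220, -14.599222, 2.949019, 4.025000)
after step 3 (δ=0.4, a=-0.5): (-16.633869, -14.406640, 3.126283, 3.900000)
after step 4 (δ=0.21, a=-1.3): (-17.608755, -14.391714, 3.212873, 3.575000)
after step 5 (δ=0.2, a=2.4): (-18.500235, -14.455366, 3.288361, 4.175000)

(-18.5002, -14.4554, 3.2884, 4.1750)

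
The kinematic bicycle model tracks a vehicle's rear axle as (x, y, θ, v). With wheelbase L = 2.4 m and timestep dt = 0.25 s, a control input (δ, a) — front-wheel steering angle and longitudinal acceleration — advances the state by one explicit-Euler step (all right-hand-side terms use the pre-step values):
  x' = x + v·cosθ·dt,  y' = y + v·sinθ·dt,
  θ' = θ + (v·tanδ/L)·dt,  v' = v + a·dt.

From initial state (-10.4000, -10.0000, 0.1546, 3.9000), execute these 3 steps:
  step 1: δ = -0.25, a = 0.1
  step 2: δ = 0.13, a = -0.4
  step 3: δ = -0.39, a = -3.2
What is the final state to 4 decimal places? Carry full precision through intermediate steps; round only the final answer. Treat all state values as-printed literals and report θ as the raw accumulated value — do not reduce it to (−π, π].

after step 1 (δ=-0.25, a=0.1): (-9.436629, -9.849865, 0.050867, 3.925000)
after step 2 (δ=0.13, a=-0.4): (-8.456648, -9.799973, 0.104320, 3.825000)
after step 3 (δ=-0.39, a=-3.2): (-7.505596, -9.700398, -0.059460, 3.025000)

(-7.5056, -9.7004, -0.0595, 3.0250)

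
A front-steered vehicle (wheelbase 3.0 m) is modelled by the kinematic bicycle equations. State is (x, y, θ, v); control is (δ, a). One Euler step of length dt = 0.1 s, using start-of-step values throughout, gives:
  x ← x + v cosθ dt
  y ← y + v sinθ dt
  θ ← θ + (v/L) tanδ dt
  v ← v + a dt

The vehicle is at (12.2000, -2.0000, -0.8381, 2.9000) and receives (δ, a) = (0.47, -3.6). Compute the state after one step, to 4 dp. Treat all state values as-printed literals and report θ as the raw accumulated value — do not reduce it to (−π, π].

(12.3940, -2.2156, -0.7890, 2.5400)

x' = 12.2000 + 2.9000·cos(-0.8381)·0.1 = 12.3940
y' = -2.0000 + 2.9000·sin(-0.8381)·0.1 = -2.2156
θ' = -0.8381 + (2.9000/3.0)·tan(0.47)·0.1 = -0.7890
v' = 2.9000 − 3.6000·0.1 = 2.5400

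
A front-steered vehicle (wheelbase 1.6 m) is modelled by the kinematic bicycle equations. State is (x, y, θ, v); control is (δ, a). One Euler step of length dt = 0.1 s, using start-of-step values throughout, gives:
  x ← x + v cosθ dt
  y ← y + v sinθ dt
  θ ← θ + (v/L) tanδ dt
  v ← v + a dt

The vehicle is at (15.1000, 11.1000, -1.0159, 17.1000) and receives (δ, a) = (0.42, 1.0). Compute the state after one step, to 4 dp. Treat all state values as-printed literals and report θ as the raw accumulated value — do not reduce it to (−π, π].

(16.0009, 9.6466, -0.5386, 17.2000)

x' = 15.1000 + 17.1000·cos(-1.0159)·0.1 = 16.0009
y' = 11.1000 + 17.1000·sin(-1.0159)·0.1 = 9.6466
θ' = -1.0159 + (17.1000/1.6)·tan(0.42)·0.1 = -0.5386
v' = 17.1000 + 1.0000·0.1 = 17.2000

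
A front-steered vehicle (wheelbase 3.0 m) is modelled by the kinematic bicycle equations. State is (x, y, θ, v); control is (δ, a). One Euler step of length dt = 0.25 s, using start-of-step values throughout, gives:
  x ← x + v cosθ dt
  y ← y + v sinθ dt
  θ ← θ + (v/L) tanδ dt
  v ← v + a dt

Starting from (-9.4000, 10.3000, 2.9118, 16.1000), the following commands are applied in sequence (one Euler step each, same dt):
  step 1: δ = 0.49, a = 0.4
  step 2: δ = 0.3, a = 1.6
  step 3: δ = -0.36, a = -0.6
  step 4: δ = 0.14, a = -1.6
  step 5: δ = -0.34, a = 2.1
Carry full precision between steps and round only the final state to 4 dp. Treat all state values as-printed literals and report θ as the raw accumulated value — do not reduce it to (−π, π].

(-26.6492, 2.3448, 3.2444, 16.5750)

after step 1 (δ=0.49, a=0.4): (-13.319197, 11.216797, 3.627429, 16.200000)
after step 2 (δ=0.3, a=1.6): (-16.900550, 9.325657, 4.045033, 16.600000)
after step 3 (δ=-0.36, a=-0.6): (-19.469032, 6.065994, 3.524342, 16.450000)
after step 4 (δ=0.14, a=-1.6): (-23.283957, 4.530088, 3.717523, 16.050000)
after step 5 (δ=-0.34, a=2.1): (-26.649185, 2.344820, 3.244400, 16.575000)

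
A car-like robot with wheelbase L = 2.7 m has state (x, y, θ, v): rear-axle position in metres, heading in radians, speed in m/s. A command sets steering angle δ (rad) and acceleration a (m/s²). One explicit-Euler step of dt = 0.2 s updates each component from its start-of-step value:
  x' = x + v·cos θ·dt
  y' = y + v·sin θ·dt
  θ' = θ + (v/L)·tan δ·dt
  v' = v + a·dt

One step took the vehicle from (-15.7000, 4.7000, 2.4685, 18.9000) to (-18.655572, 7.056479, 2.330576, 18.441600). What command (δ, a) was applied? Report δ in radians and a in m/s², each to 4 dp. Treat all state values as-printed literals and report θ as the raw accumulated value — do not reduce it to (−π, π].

a = (v'−v)/dt = (-0.458400)/0.2 = -2.2920
Δθ = θ'−θ = -0.137924;  (v·dt/L) = 18.9000·0.2/2.7 = 1.400000
tan δ = Δθ·L/(v·dt) = -0.098517  →  δ = -0.0982

δ = -0.0982, a = -2.2920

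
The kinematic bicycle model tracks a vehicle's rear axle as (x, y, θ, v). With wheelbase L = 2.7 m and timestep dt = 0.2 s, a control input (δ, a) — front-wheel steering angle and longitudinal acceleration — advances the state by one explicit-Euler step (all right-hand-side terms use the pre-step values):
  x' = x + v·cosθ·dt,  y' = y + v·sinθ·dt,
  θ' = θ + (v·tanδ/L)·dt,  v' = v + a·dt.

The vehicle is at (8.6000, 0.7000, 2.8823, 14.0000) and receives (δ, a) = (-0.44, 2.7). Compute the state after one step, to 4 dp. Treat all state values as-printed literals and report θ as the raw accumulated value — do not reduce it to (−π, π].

(5.8936, 1.4179, 2.3941, 14.5400)

x' = 8.6000 + 14.0000·cos(2.8823)·0.2 = 5.8936
y' = 0.7000 + 14.0000·sin(2.8823)·0.2 = 1.4179
θ' = 2.8823 + (14.0000/2.7)·tan(-0.44)·0.2 = 2.3941
v' = 14.0000 + 2.7000·0.2 = 14.5400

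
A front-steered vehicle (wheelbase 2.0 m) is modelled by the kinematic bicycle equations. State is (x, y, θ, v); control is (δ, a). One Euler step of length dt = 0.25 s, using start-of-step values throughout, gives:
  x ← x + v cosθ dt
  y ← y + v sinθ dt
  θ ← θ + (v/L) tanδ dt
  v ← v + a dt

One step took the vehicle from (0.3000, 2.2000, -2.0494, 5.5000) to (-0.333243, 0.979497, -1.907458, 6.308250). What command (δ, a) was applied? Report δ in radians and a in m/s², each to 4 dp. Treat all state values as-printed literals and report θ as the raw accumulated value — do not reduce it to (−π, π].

a = (v'−v)/dt = (0.808250)/0.25 = 3.2330
Δθ = θ'−θ = 0.141942;  (v·dt/L) = 5.5000·0.25/2.0 = 0.687500
tan δ = Δθ·L/(v·dt) = 0.206461  →  δ = 0.2036

δ = 0.2036, a = 3.2330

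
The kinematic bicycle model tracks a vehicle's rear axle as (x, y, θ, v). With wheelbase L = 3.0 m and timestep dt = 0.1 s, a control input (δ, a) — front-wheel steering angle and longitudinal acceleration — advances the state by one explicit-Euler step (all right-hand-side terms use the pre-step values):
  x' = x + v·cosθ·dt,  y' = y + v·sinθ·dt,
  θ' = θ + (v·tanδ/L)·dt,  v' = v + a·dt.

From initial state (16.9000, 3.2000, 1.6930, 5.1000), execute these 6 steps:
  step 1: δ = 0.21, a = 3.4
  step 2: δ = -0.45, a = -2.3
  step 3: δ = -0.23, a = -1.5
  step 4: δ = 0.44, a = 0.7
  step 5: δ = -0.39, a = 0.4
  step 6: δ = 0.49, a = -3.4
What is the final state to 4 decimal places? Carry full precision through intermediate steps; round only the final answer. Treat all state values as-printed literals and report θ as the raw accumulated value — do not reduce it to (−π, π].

(16.6234, 6.2954, 1.7020, 4.8300)

after step 1 (δ=0.21, a=3.4): (16.837831, 3.706197, 1.729234, 5.440000)
after step 2 (δ=-0.45, a=-2.3): (16.752001, 4.243383, 1.641640, 5.210000)
after step 3 (δ=-0.23, a=-1.5): (16.715122, 4.763076, 1.600977, 5.060000)
after step 4 (δ=0.44, a=0.7): (16.699853, 5.268846, 1.680382, 5.130000)
after step 5 (δ=-0.39, a=0.4): (16.643748, 5.778768, 1.610092, 5.170000)
after step 6 (δ=0.49, a=-3.4): (16.623437, 6.295369, 1.702012, 4.830000)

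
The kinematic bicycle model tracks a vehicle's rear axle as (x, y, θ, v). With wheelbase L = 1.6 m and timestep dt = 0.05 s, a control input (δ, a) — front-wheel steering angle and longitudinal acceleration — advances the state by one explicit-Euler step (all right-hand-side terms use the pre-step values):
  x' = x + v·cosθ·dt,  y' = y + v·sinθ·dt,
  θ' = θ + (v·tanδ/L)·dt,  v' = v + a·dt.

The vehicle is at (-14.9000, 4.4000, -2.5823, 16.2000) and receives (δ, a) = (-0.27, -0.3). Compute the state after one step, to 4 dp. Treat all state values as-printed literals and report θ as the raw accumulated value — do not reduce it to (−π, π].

x' = -14.9000 + 16.2000·cos(-2.5823)·0.05 = -15.5866
y' = 4.4000 + 16.2000·sin(-2.5823)·0.05 = 3.9702
θ' = -2.5823 + (16.2000/1.6)·tan(-0.27)·0.05 = -2.7224
v' = 16.2000 − 0.3000·0.05 = 16.1850

(-15.5866, 3.9702, -2.7224, 16.1850)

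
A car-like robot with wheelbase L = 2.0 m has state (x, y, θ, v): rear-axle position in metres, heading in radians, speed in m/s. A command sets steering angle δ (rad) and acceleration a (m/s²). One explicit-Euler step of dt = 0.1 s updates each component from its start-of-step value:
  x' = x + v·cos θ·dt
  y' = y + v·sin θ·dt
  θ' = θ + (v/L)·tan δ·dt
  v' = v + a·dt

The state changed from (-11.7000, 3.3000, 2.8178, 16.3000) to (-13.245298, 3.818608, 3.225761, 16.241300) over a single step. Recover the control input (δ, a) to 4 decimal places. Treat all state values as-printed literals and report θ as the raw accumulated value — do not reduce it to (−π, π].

δ = 0.4641, a = -0.5870

a = (v'−v)/dt = (-0.058700)/0.1 = -0.5870
Δθ = θ'−θ = 0.407961;  (v·dt/L) = 16.3000·0.1/2.0 = 0.815000
tan δ = Δθ·L/(v·dt) = 0.500566  →  δ = 0.4641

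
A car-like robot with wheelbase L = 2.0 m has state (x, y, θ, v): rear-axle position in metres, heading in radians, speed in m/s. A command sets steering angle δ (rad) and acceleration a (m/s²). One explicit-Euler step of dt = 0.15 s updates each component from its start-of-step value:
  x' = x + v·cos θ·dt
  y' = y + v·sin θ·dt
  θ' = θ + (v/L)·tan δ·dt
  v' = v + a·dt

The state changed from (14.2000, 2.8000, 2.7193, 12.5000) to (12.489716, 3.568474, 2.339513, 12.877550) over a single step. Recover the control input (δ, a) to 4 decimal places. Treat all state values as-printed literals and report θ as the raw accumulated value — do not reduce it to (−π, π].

δ = -0.3849, a = 2.5170

a = (v'−v)/dt = (0.377550)/0.15 = 2.5170
Δθ = θ'−θ = -0.379787;  (v·dt/L) = 12.5000·0.15/2.0 = 0.937500
tan δ = Δθ·L/(v·dt) = -0.405106  →  δ = -0.3849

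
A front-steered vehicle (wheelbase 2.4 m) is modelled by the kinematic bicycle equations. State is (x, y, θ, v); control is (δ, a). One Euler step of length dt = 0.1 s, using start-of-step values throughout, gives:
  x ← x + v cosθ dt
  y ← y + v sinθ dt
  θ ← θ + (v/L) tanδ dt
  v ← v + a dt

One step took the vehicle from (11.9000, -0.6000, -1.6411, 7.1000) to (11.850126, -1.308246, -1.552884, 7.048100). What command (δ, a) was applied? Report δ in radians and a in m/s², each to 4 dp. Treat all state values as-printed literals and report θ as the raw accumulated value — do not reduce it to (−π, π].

δ = 0.2898, a = -0.5190

a = (v'−v)/dt = (-0.051900)/0.1 = -0.5190
Δθ = θ'−θ = 0.088216;  (v·dt/L) = 7.1000·0.1/2.4 = 0.295833
tan δ = Δθ·L/(v·dt) = 0.298195  →  δ = 0.2898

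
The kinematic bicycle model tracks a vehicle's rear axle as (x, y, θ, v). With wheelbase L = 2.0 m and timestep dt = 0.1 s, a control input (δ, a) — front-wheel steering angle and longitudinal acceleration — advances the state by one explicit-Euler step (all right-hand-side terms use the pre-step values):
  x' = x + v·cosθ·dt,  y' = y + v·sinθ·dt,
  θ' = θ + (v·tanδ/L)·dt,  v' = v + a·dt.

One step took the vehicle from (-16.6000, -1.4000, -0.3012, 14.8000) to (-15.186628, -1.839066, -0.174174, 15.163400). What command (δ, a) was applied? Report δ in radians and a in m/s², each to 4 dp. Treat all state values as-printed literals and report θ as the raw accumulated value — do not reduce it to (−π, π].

a = (v'−v)/dt = (0.363400)/0.1 = 3.6340
Δθ = θ'−θ = 0.127026;  (v·dt/L) = 14.8000·0.1/2.0 = 0.740000
tan δ = Δθ·L/(v·dt) = 0.171657  →  δ = 0.1700

δ = 0.1700, a = 3.6340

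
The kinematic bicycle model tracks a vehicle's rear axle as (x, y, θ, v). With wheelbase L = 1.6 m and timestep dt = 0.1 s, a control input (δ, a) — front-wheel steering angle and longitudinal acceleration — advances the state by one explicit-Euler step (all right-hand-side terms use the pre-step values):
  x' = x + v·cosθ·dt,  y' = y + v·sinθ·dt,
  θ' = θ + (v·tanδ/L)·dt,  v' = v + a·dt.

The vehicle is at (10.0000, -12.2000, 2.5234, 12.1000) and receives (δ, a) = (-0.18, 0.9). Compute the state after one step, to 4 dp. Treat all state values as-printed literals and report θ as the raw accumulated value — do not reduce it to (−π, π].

x' = 10.0000 + 12.1000·cos(2.5234)·0.1 = 9.0139
y' = -12.2000 + 12.1000·sin(2.5234)·0.1 = -11.4987
θ' = 2.5234 + (12.1000/1.6)·tan(-0.18)·0.1 = 2.3858
v' = 12.1000 + 0.9000·0.1 = 12.1900

(9.0139, -11.4987, 2.3858, 12.1900)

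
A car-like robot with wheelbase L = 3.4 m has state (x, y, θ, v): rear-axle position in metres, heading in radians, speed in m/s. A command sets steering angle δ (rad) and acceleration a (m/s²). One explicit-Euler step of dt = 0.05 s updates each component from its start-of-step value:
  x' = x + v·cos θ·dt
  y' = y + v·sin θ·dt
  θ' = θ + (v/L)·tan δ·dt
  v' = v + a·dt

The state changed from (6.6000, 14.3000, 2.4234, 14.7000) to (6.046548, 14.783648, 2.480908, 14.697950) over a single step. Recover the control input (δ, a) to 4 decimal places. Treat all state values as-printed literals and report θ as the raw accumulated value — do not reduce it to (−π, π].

a = (v'−v)/dt = (-0.002050)/0.05 = -0.0410
Δθ = θ'−θ = 0.057508;  (v·dt/L) = 14.7000·0.05/3.4 = 0.216176
tan δ = Δθ·L/(v·dt) = 0.266023  →  δ = 0.2600

δ = 0.2600, a = -0.0410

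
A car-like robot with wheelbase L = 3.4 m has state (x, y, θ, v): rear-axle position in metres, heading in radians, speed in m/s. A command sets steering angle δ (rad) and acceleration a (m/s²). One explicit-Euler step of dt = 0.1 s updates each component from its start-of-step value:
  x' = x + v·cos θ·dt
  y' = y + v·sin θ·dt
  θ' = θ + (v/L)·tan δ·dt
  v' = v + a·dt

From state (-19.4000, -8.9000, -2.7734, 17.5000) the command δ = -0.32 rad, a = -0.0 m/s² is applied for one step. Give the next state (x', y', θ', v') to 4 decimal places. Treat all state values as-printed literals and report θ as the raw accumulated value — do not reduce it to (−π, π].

x' = -19.4000 + 17.5000·cos(-2.7734)·0.1 = -21.0327
y' = -8.9000 + 17.5000·sin(-2.7734)·0.1 = -9.5299
θ' = -2.7734 + (17.5000/3.4)·tan(-0.32)·0.1 = -2.9440
v' = 17.5000 + 0.0000·0.1 = 17.5000

(-21.0327, -9.5299, -2.9440, 17.5000)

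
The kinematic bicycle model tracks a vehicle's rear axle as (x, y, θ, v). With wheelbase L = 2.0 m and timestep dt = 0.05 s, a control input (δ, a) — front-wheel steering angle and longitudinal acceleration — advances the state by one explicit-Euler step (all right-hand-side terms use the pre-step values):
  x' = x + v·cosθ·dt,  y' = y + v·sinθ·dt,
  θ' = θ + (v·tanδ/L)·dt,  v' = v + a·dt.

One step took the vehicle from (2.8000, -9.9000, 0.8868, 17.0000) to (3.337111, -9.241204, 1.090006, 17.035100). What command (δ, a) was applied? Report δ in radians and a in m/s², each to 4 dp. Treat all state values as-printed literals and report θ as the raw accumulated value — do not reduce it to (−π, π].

δ = 0.4460, a = 0.7020

a = (v'−v)/dt = (0.035100)/0.05 = 0.7020
Δθ = θ'−θ = 0.203206;  (v·dt/L) = 17.0000·0.05/2.0 = 0.425000
tan δ = Δθ·L/(v·dt) = 0.478132  →  δ = 0.4460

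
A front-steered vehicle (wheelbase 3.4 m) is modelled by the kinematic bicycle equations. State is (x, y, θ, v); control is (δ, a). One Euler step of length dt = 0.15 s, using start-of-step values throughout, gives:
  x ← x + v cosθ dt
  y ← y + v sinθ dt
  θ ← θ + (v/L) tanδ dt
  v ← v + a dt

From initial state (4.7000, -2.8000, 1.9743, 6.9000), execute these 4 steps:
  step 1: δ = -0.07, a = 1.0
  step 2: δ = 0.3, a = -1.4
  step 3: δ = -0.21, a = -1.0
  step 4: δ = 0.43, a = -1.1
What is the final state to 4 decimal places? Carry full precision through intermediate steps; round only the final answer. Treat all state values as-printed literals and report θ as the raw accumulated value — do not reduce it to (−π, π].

(3.0232, 0.9626, 2.1202, 6.5250)

after step 1 (δ=-0.07, a=1.0): (4.293614, -1.848120, 1.952956, 7.050000)
after step 2 (δ=0.3, a=-1.4): (3.899246, -0.866907, 2.049169, 6.840000)
after step 3 (δ=-0.21, a=-1.0): (3.426942, 0.043920, 1.984850, 6.690000)
after step 4 (δ=0.43, a=-1.1): (3.023210, 0.962622, 2.120211, 6.525000)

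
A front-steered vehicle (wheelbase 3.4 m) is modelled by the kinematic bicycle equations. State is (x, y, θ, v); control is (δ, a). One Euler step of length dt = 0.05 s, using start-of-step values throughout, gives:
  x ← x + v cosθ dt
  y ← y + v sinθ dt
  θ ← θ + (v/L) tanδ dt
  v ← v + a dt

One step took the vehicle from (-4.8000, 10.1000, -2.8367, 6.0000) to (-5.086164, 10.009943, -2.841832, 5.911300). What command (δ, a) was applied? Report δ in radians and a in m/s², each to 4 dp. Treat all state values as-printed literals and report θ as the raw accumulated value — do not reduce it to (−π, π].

δ = -0.0581, a = -1.7740

a = (v'−v)/dt = (-0.088700)/0.05 = -1.7740
Δθ = θ'−θ = -0.005132;  (v·dt/L) = 6.0000·0.05/3.4 = 0.088235
tan δ = Δθ·L/(v·dt) = -0.058163  →  δ = -0.0581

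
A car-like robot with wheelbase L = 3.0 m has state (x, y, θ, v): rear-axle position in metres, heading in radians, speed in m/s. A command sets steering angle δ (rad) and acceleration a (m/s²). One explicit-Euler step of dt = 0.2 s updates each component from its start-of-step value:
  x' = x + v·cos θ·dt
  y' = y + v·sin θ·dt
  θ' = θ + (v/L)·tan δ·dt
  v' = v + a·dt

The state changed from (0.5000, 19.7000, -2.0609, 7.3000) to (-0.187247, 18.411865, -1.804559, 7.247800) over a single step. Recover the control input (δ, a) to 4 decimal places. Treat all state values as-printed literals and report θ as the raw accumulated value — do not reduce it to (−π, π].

δ = 0.4848, a = -0.2610

a = (v'−v)/dt = (-0.052200)/0.2 = -0.2610
Δθ = θ'−θ = 0.256341;  (v·dt/L) = 7.3000·0.2/3.0 = 0.486667
tan δ = Δθ·L/(v·dt) = 0.526728  →  δ = 0.4848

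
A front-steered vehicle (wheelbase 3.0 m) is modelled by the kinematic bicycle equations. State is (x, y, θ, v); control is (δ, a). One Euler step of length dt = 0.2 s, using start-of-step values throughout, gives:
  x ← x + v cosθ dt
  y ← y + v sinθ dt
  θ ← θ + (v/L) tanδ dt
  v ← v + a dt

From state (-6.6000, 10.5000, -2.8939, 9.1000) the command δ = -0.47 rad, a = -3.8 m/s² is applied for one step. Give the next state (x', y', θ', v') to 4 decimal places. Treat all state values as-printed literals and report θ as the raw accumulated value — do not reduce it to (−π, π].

x' = -6.6000 + 9.1000·cos(-2.8939)·0.2 = -8.3645
y' = 10.5000 + 9.1000·sin(-2.8939)·0.2 = 10.0538
θ' = -2.8939 + (9.1000/3.0)·tan(-0.47)·0.2 = -3.2021
v' = 9.1000 − 3.8000·0.2 = 8.3400

(-8.3645, 10.0538, -3.2021, 8.3400)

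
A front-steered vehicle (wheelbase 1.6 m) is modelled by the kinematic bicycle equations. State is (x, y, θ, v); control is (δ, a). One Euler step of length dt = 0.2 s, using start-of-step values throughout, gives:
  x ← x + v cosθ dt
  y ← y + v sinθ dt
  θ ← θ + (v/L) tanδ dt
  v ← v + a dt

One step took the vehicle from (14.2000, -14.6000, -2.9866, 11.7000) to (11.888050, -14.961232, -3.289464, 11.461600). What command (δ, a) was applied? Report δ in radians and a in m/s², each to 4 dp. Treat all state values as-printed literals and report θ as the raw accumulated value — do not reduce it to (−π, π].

δ = -0.2042, a = -1.1920

a = (v'−v)/dt = (-0.238400)/0.2 = -1.1920
Δθ = θ'−θ = -0.302864;  (v·dt/L) = 11.7000·0.2/1.6 = 1.462500
tan δ = Δθ·L/(v·dt) = -0.207086  →  δ = -0.2042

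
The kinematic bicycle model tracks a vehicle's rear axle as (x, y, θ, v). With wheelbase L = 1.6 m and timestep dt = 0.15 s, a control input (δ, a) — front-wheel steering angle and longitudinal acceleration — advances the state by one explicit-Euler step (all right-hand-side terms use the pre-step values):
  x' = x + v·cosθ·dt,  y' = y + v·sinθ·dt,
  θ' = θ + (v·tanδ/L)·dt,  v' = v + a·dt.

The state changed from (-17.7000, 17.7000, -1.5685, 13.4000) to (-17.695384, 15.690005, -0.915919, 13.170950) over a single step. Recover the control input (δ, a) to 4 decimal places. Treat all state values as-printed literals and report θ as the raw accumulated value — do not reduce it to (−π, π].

δ = 0.4791, a = -1.5270

a = (v'−v)/dt = (-0.229050)/0.15 = -1.5270
Δθ = θ'−θ = 0.652581;  (v·dt/L) = 13.4000·0.15/1.6 = 1.256250
tan δ = Δθ·L/(v·dt) = 0.519467  →  δ = 0.4791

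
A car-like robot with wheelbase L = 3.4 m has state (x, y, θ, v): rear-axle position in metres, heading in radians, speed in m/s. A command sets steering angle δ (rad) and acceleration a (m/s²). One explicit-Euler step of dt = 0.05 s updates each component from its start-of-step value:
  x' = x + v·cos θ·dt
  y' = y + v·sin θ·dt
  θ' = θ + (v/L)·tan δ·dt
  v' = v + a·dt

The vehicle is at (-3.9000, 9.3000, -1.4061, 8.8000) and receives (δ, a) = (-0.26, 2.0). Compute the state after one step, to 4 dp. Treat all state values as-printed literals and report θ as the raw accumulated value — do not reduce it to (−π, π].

x' = -3.9000 + 8.8000·cos(-1.4061)·0.05 = -3.8279
y' = 9.3000 + 8.8000·sin(-1.4061)·0.05 = 8.8660
θ' = -1.4061 + (8.8000/3.4)·tan(-0.26)·0.05 = -1.4405
v' = 8.8000 + 2.0000·0.05 = 8.9000

(-3.8279, 8.8660, -1.4405, 8.9000)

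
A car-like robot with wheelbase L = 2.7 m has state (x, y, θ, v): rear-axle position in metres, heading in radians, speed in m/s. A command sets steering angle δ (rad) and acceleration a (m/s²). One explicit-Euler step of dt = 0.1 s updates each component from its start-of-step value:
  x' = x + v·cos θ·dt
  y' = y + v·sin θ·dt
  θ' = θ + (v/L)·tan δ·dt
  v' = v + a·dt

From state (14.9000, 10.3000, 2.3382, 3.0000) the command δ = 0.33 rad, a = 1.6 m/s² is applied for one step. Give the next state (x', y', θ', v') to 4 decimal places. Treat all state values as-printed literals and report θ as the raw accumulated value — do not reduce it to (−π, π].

x' = 14.9000 + 3.0000·cos(2.3382)·0.1 = 14.6917
y' = 10.3000 + 3.0000·sin(2.3382)·0.1 = 10.5159
θ' = 2.3382 + (3.0000/2.7)·tan(0.33)·0.1 = 2.3763
v' = 3.0000 + 1.6000·0.1 = 3.1600

(14.6917, 10.5159, 2.3763, 3.1600)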